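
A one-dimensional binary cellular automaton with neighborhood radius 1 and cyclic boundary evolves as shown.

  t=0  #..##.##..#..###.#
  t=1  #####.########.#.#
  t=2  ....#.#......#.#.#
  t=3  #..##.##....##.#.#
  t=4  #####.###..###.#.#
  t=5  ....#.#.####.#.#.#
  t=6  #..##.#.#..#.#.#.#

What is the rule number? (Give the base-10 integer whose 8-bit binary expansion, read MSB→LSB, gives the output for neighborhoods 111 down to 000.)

  ### -> .   bit 7 = 0  t=0,i=14
  ##. -> #   bit 6 = 1  t=0,i=0
  #.# -> .   bit 5 = 0  t=0,i=5
  #.. -> #   bit 4 = 1  t=0,i=1
  .## -> #   bit 3 = 1  t=0,i=3
  .#. -> #   bit 2 = 1  t=0,i=10
  ..# -> #   bit 1 = 1  t=0,i=2
  ... -> .   bit 0 = 0  t=2,i=1
  bits 01011110 = 94

94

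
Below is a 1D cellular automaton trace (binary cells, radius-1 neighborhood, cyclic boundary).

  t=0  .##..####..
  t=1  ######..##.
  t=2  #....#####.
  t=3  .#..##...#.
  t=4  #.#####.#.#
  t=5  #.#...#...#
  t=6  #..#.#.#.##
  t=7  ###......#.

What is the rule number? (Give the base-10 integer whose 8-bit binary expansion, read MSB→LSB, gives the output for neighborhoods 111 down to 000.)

  ###|.  b7=0 t=0,i=6
  ##.|#  b6=1 t=0,i=2
  #.#|.  b5=0 t=1,i=10
  #..|#  b4=1 t=0,i=3
  .##|#  b3=1 t=0,i=1
  .#.|.  b2=0 t=2,i=0
  ..#|#  b1=1 t=0,i=0
  ...|.  b0=0 t=0,i=10
  bits 01011010 = 90

90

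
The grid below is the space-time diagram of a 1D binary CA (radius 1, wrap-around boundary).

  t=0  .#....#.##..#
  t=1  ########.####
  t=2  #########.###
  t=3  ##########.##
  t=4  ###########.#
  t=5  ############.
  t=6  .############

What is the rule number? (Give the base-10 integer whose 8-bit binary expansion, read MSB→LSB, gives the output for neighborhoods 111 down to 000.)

247

  ###|#  b7=1 t=1,i=0
  ##.|#  b6=1 t=0,i=9
  #.#|#  b5=1 t=0,i=0
  #..|#  b4=1 t=0,i=2
  .##|.  b3=0 t=0,i=8
  .#.|#  b2=1 t=0,i=1
  ..#|#  b1=1 t=0,i=5
  ...|#  b0=1 t=0,i=3
  bits 11110111 = 247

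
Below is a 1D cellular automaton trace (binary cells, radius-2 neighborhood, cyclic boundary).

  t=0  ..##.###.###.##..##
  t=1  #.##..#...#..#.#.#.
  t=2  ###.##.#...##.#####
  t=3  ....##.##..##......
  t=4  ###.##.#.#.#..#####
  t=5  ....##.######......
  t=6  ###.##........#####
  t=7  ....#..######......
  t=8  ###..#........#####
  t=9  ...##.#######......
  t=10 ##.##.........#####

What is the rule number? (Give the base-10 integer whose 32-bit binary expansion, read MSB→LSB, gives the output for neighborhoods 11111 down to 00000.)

  nb #####: next=.  (t=2,i=0, bit31=0)
  nb ####.: next=.  (t=2,i=1, bit30=0)
  nb ###.#: next=.  (t=0,i=7, bit29=0)
  nb ###..: next=.  (t=5,i=12, bit28=0)
  nb ##.##: next=.  (t=0,i=4, bit27=0)
  nb ##.#.: next=.  (t=2,i=6, bit26=0)
  nb ##..#: next=#  (t=0,i=0, bit25=1)
  nb ##...: next=.  (t=3,i=13, bit24=0)
  nb #.###: next=.  (t=0,i=5, bit23=0)
  nb #.##.: next=#  (t=0,i=13, bit22=1)
  nb #.#.#: next=#  (t=1,i=0, bit21=1)
  nb #.#..: next=#  (t=2,i=7, bit20=1)
  nb #..##: next=.  (t=0,i=1, bit19=0)
  nb #..#.: next=#  (t=1,i=5, bit18=1)
  nb #...#: next=.  (t=1,i=8, bit17=0)
  nb #....: next=#  (t=3,i=14, bit16=1)
  nb .####: next=.  (t=2,i=15, bit15=0)
  nb .###.: next=#  (t=0,i=6, bit14=1)
  nb .##.#: next=#  (t=0,i=3, bit13=1)
  nb .##..: next=.  (t=0,i=14, bit12=0)
  nb .#.##: next=#  (t=1,i=1, bit11=1)
  nb .#.#.: next=#  (t=1,i=14, bit10=1)
  nb .#..#: next=#  (t=1,i=11, bit9=1)
  nb .#...: next=#  (t=1,i=7, bit8=1)
  nb ..###: next=.  (t=4,i=14, bit7=0)
  nb ..##.: next=#  (t=0,i=2, bit6=1)
  nb ..#.#: next=.  (t=1,i=13, bit5=0)
  nb ..#..: next=.  (t=1,i=6, bit4=0)
  nb ...##: next=.  (t=2,i=10, bit3=0)
  nb ...#.: next=.  (t=1,i=9, bit2=0)
  nb ....#: next=#  (t=3,i=2, bit1=1)
  nb .....: next=#  (t=3,i=0, bit0=1)
  bits 00000010011101010110111101000011 = 41250627

41250627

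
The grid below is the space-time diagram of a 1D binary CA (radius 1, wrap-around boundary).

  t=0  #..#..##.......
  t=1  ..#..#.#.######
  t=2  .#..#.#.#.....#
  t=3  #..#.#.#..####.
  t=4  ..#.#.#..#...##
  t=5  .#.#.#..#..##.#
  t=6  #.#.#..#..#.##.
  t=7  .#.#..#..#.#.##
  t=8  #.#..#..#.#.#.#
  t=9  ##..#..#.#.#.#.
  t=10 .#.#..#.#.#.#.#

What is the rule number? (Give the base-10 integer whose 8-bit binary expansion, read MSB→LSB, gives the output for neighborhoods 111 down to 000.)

  [7] ### => .  t=1,i=10
  [6] ##. => #  t=0,i=7
  [5] #.# => #  t=1,i=6
  [4] #.. => .  t=0,i=1
  [3] .## => .  t=0,i=6
  [2] .#. => .  t=0,i=0
  [1] ..# => #  t=0,i=2
  [0] ... => #  t=0,i=9
  bits 01100011 = 99

99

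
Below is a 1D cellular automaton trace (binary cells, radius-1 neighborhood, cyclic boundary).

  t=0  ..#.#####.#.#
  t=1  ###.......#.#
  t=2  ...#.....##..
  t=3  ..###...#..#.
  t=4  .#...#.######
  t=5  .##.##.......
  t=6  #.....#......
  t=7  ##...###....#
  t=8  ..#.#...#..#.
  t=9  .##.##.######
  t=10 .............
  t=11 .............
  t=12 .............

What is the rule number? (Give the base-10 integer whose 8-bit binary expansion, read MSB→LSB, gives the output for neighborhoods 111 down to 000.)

22

  nb ###: next=.  (t=0,i=5, bit7=0)
  nb ##.: next=.  (t=0,i=8, bit6=0)
  nb #.#: next=.  (t=0,i=3, bit5=0)
  nb #..: next=#  (t=0,i=0, bit4=1)
  nb .##: next=.  (t=0,i=4, bit3=0)
  nb .#.: next=#  (t=0,i=2, bit2=1)
  nb ..#: next=#  (t=0,i=1, bit1=1)
  nb ...: next=.  (t=1,i=4, bit0=0)
  bits 00010110 = 22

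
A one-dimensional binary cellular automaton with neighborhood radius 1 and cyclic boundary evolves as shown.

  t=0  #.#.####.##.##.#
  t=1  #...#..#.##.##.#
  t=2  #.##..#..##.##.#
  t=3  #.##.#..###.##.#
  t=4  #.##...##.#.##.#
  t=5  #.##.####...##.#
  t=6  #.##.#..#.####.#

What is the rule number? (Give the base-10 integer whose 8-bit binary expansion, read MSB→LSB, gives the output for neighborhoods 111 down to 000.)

75

  ###|.  b7=0 t=0,i=5
  ##.|#  b6=1 t=0,i=0
  #.#|.  b5=0 t=0,i=1
  #..|.  b4=0 t=1,i=1
  .##|#  b3=1 t=0,i=4
  .#.|.  b2=0 t=0,i=2
  ..#|#  b1=1 t=1,i=3
  ...|#  b0=1 t=1,i=2
  bits 01001011 = 75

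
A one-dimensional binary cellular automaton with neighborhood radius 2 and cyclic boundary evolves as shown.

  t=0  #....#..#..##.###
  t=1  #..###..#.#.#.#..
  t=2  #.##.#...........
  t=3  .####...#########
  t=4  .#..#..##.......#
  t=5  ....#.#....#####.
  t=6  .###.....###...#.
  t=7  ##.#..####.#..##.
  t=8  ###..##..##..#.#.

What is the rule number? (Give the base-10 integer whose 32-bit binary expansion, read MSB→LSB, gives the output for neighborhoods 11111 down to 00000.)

  ##### -> .   bit 31 = 0  t=3,i=10
  ####. -> .   bit 30 = 0  t=0,i=16
  ###.# -> #   bit 29 = 1  t=3,i=16
  ###.. -> #   bit 28 = 1  t=0,i=0
  ##.## -> .   bit 27 = 0  t=0,i=13
  ##.#. -> #   bit 26 = 1  t=2,i=4
  ##..# -> .   bit 25 = 0  t=1,i=6
  ##... -> .   bit 24 = 0  t=0,i=1
  #.### -> #   bit 23 = 1  t=0,i=14
  #.##. -> #   bit 22 = 1  t=2,i=2
  #.#.# -> .   bit 21 = 0  t=1,i=10
  #.#.. -> .   bit 20 = 0  t=1,i=14
  #..## -> #   bit 19 = 1  t=0,i=10
  #..#. -> .   bit 18 = 0  t=0,i=7
  #...# -> .   bit 17 = 0  t=3,i=6
  #.... -> .   bit 16 = 0  t=0,i=2
  .#### -> .   bit 15 = 0  t=0,i=15
  .###. -> .   bit 14 = 0  t=1,i=4
  .##.# -> #   bit 13 = 1  t=0,i=12
  .##.. -> .   bit 12 = 0  t=4,i=8
  .#.## -> #   bit 11 = 1  t=2,i=1
  .#.#. -> .   bit 10 = 0  t=1,i=9
  .#..# -> .   bit 9 = 0  t=0,i=6
  .#... -> .   bit 8 = 0  t=2,i=6
  ..### -> #   bit 7 = 1  t=1,i=3
  ..##. -> .   bit 6 = 0  t=0,i=11
  ..#.# -> .   bit 5 = 0  t=1,i=8
  ..#.. -> #   bit 4 = 1  t=0,i=5
  ...## -> #   bit 3 = 1  t=3,i=7
  ...#. -> #   bit 2 = 1  t=0,i=4
  ....# -> #   bit 1 = 1  t=0,i=3
  ..... -> #   bit 0 = 1  t=2,i=8
  bits 00110100110010000010100010011111 = 885532831

885532831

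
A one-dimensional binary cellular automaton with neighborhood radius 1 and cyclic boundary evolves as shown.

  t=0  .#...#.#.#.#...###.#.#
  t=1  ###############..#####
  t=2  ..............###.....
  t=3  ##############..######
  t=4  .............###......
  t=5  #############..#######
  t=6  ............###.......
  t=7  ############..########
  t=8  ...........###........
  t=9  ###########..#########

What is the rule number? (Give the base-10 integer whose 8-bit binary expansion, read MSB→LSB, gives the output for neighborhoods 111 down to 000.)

119

  ### -> .   bit 7 = 0  t=0,i=16
  ##. -> #   bit 6 = 1  t=0,i=17
  #.# -> #   bit 5 = 1  t=0,i=0
  #.. -> #   bit 4 = 1  t=0,i=2
  .## -> .   bit 3 = 0  t=0,i=15
  .#. -> #   bit 2 = 1  t=0,i=1
  ..# -> #   bit 1 = 1  t=0,i=4
  ... -> #   bit 0 = 1  t=0,i=3
  bits 01110111 = 119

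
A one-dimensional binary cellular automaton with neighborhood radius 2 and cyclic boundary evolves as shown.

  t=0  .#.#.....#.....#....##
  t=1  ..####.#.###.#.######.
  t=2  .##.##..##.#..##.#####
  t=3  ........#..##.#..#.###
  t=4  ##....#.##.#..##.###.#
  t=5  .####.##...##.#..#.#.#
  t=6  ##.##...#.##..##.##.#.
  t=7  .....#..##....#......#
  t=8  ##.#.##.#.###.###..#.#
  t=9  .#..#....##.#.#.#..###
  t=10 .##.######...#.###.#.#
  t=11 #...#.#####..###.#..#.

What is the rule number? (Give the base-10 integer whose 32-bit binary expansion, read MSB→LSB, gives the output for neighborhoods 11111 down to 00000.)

4052815866

  #####|#  b31=1 t=1,i=17
  ####.|#  b30=1 t=1,i=4
  ###.#|#  b29=1 t=1,i=5
  ###..|#  b28=1 t=1,i=20
  ##.##|.  b27=0 t=2,i=0
  ##.#.|.  b26=0 t=0,i=0
  ##..#|.  b25=0 t=2,i=6
  ##...|#  b24=1 t=1,i=21
  #.###|#  b23=1 t=1,i=9
  #.##.|.  b22=0 t=2,i=1
  #.#.#|.  b21=0 t=0,i=1
  #.#..|#  b20=1 t=0,i=3
  #..##|.  b19=0 t=2,i=7
  #..#.|.  b18=0 t=3,i=16
  #...#|.  b17=0 t=1,i=0
  #....|#  b16=1 t=0,i=5
  .####|.  b15=0 t=1,i=3
  .###.|.  b14=0 t=1,i=10
  .##.#|.  b13=0 t=0,i=21
  .##..|.  b12=0 t=2,i=5
  .#.##|#  b11=1 t=1,i=8
  .#.#.|#  b10=1 t=0,i=2
  .#..#|#  b9=1 t=2,i=12
  .#...|#  b8=1 t=0,i=4
  ..###|#  b7=1 t=1,i=2
  ..##.|#  b6=1 t=0,i=20
  ..#.#|#  b5=1 t=3,i=17
  ..#..|#  b4=1 t=0,i=9
  ...##|#  b3=1 t=0,i=19
  ...#.|.  b2=0 t=0,i=8
  ....#|#  b1=1 t=0,i=7
  .....|.  b0=0 t=0,i=6
  bits 11110001100100010000111111111010 = 4052815866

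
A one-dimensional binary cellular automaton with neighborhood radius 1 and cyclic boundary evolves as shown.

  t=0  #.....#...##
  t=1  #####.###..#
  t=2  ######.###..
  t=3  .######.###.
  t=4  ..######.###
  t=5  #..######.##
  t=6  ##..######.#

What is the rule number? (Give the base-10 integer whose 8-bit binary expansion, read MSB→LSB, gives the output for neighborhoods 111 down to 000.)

245

  [7] ### => #  t=0,i=11
  [6] ##. => #  t=0,i=0
  [5] #.# => #  t=1,i=5
  [4] #.. => #  t=0,i=1
  [3] .## => .  t=0,i=10
  [2] .#. => #  t=0,i=6
  [1] ..# => .  t=0,i=5
  [0] ... => #  t=0,i=2
  bits 11110101 = 245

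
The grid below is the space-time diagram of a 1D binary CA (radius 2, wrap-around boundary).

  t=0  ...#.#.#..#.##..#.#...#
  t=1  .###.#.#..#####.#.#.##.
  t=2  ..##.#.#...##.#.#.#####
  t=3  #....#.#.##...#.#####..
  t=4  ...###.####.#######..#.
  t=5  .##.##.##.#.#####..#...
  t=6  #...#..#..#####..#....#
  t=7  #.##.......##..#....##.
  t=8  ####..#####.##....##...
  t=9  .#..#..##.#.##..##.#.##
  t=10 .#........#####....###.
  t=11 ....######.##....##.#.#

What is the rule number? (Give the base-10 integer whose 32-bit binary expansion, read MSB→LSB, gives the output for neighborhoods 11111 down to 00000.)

  nb #####: next=#  (t=1,i=12, bit31=1)
  nb ####.: next=.  (t=1,i=13, bit30=0)
  nb ###.#: next=#  (t=1,i=3, bit29=1)
  nb ###..: next=.  (t=2,i=22, bit28=0)
  nb ##.##: next=.  (t=4,i=6, bit27=0)
  nb ##.#.: next=.  (t=1,i=4, bit26=0)
  nb ##..#: next=#  (t=0,i=14, bit25=1)
  nb ##...: next=.  (t=3,i=11, bit24=0)
  nb #.###: next=#  (t=2,i=18, bit23=1)
  nb #.##.: next=#  (t=0,i=12, bit22=1)
  nb #.#.#: next=#  (t=0,i=5, bit21=1)
  nb #.#..: next=#  (t=0,i=7, bit20=1)
  nb #..##: next=.  (t=1,i=0, bit19=0)
  nb #..#.: next=.  (t=0,i=9, bit18=0)
  nb #...#: next=#  (t=0,i=1, bit17=1)
  nb #....: next=.  (t=3,i=2, bit16=0)
  nb .####: next=#  (t=1,i=11, bit15=1)
  nb .###.: next=#  (t=1,i=2, bit14=1)
  nb .##.#: next=.  (t=2,i=3, bit13=0)
  nb .##..: next=#  (t=0,i=13, bit12=1)
  nb .#.##: next=#  (t=0,i=11, bit11=1)
  nb .#.#.: next=.  (t=0,i=4, bit10=0)
  nb .#..#: next=.  (t=0,i=8, bit9=0)
  nb .#...: next=.  (t=0,i=0, bit8=0)
  nb ..###: next=.  (t=1,i=1, bit7=0)
  nb ..##.: next=.  (t=2,i=2, bit6=0)
  nb ..#.#: next=#  (t=0,i=3, bit5=1)
  nb ..#..: next=.  (t=0,i=22, bit4=0)
  nb ...##: next=#  (t=2,i=10, bit3=1)
  nb ...#.: next=#  (t=0,i=2, bit2=1)
  nb ....#: next=#  (t=3,i=3, bit1=1)
  nb .....: next=#  (t=7,i=6, bit0=1)
  bits 10100010111100101101100000101111 = 2733824047

2733824047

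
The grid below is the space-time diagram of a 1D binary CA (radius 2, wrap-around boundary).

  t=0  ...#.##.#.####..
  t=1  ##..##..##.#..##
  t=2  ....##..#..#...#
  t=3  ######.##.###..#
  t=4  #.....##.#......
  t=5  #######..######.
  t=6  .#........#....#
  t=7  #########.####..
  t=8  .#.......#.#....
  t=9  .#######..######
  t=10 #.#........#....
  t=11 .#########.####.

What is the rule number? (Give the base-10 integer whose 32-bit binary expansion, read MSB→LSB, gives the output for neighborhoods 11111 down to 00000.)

158702939

  nb #####: next=.  (t=3,i=1, bit31=0)
  nb ####.: next=.  (t=0,i=12, bit30=0)
  nb ###.#: next=.  (t=3,i=5, bit29=0)
  nb ###..: next=.  (t=0,i=13, bit28=0)
  nb ##.##: next=#  (t=3,i=6, bit27=1)
  nb ##.#.: next=.  (t=0,i=7, bit26=0)
  nb ##..#: next=.  (t=1,i=2, bit25=0)
  nb ##...: next=#  (t=0,i=14, bit24=1)
  nb #.###: next=.  (t=0,i=10, bit23=0)
  nb #.##.: next=#  (t=0,i=5, bit22=1)
  nb #.#.#: next=#  (t=0,i=8, bit21=1)
  nb #.#..: next=#  (t=1,i=11, bit20=1)
  nb #..##: next=.  (t=1,i=3, bit19=0)
  nb #..#.: next=#  (t=2,i=7, bit18=1)
  nb #...#: next=.  (t=2,i=13, bit17=0)
  nb #....: next=#  (t=0,i=15, bit16=1)
  nb .####: next=#  (t=0,i=11, bit15=1)
  nb .###.: next=.  (t=3,i=11, bit14=0)
  nb .##.#: next=.  (t=0,i=6, bit13=0)
  nb .##..: next=#  (t=1,i=5, bit12=1)
  nb .#.##: next=#  (t=0,i=4, bit11=1)
  nb .#.#.: next=#  (t=6,i=0, bit10=1)
  nb .#..#: next=.  (t=1,i=12, bit9=0)
  nb .#...: next=#  (t=2,i=0, bit8=1)
  nb ..###: next=.  (t=1,i=14, bit7=0)
  nb ..##.: next=#  (t=1,i=4, bit6=1)
  nb ..#.#: next=.  (t=0,i=3, bit5=0)
  nb ..#..: next=#  (t=2,i=8, bit4=1)
  nb ...##: next=#  (t=2,i=3, bit3=1)
  nb ...#.: next=.  (t=0,i=2, bit2=0)
  nb ....#: next=#  (t=0,i=1, bit1=1)
  nb .....: next=#  (t=0,i=0, bit0=1)
  bits 00001001011101011001110101011011 = 158702939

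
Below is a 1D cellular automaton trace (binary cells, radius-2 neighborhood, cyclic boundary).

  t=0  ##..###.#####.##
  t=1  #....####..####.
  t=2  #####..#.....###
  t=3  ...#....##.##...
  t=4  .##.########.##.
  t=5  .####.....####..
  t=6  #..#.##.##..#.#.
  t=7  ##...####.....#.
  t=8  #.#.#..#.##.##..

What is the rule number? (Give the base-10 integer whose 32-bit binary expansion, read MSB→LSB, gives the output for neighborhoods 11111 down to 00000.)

1844536142

  #####|.  b31=0 t=0,i=10
  ####.|#  b30=1 t=0,i=0
  ###.#|#  b29=1 t=0,i=6
  ###..|.  b28=0 t=0,i=1
  ##.##|#  b27=1 t=0,i=7
  ##.#.|#  b26=1 t=1,i=15
  ##..#|.  b25=0 t=0,i=2
  ##...|#  b24=1 t=3,i=13
  #.###|#  b23=1 t=0,i=8
  #.##.|#  b22=1 t=3,i=11
  #.#.#|#  b21=1 t=6,i=14
  #.#..|#  b20=1 t=1,i=0
  #..##|.  b19=0 t=0,i=3
  #..#.|.  b18=0 t=2,i=6
  #...#|.  b17=0 t=5,i=15
  #....|#  b16=1 t=1,i=2
  .####|.  b15=0 t=0,i=9
  .###.|#  b14=1 t=0,i=5
  .##.#|#  b13=1 t=3,i=9
  .##..|.  b12=0 t=3,i=12
  .#.##|.  b11=0 t=6,i=4
  .#.#.|.  b10=0 t=6,i=13
  .#..#|#  b9=1 t=6,i=1
  .#...|#  b8=1 t=1,i=1
  ..###|.  b7=0 t=0,i=4
  ..##.|#  b6=1 t=3,i=8
  ..#.#|.  b5=0 t=6,i=3
  ..#..|.  b4=0 t=2,i=7
  ...##|#  b3=1 t=1,i=4
  ...#.|#  b2=1 t=3,i=2
  ....#|#  b1=1 t=1,i=3
  .....|.  b0=0 t=2,i=10
  bits 01101101111100010110001101001110 = 1844536142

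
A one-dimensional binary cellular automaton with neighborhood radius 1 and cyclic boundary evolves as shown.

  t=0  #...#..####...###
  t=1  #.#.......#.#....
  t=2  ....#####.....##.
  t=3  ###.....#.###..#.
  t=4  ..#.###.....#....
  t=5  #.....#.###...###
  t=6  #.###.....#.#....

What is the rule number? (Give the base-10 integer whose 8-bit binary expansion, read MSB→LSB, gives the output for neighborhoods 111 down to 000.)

  ###|.  b7=0 t=0,i=8
  ##.|#  b6=1 t=0,i=0
  #.#|.  b5=0 t=1,i=1
  #..|.  b4=0 t=0,i=1
  .##|.  b3=0 t=0,i=7
  .#.|.  b2=0 t=0,i=4
  ..#|.  b1=0 t=0,i=3
  ...|#  b0=1 t=0,i=2
  bits 01000001 = 65

65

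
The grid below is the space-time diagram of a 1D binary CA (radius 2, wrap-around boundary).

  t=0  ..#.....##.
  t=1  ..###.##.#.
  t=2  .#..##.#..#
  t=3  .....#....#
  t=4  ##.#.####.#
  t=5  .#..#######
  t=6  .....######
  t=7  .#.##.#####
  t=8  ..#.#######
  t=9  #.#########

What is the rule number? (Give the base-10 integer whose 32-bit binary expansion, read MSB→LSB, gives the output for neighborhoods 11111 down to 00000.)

4202805562

  [31] ##### => #  t=5,i=6
  [30] ####. => #  t=4,i=7
  [29] ###.# => #  t=1,i=4
  [28] ###.. => #  t=6,i=10
  [27] ##.## => #  t=1,i=5
  [26] ##.#. => .  t=1,i=8
  [25] ##..# => #  t=8,i=0
  [24] ##... => .  t=0,i=10
  [23] #.### => #  t=4,i=5
  [22] #.##. => .  t=1,i=6
  [21] #.#.# => .  t=4,i=3
  [20] #.#.. => .  t=1,i=9
  [19] #..## => .  t=2,i=3
  [18] #..#. => .  t=2,i=9
  [17] #...# => .  t=0,i=0
  [16] #.... => #  t=0,i=4
  [15] .#### => #  t=4,i=6
  [14] .###. => .  t=1,i=3
  [13] .##.# => #  t=1,i=7
  [12] .##.. => #  t=0,i=9
  [11] .#.## => #  t=4,i=4
  [10] .#.#. => .  t=2,i=0
  [9] .#..# => .  t=2,i=2
  [8] .#... => #  t=0,i=3
  [7] ..### => .  t=1,i=2
  [6] ..##. => .  t=0,i=8
  [5] ..#.# => #  t=2,i=10
  [4] ..#.. => #  t=0,i=2
  [3] ...## => #  t=0,i=7
  [2] ...#. => .  t=0,i=1
  [1] ....# => #  t=0,i=6
  [0] ..... => .  t=0,i=5
  bits 11111010100000011011100100111010 = 4202805562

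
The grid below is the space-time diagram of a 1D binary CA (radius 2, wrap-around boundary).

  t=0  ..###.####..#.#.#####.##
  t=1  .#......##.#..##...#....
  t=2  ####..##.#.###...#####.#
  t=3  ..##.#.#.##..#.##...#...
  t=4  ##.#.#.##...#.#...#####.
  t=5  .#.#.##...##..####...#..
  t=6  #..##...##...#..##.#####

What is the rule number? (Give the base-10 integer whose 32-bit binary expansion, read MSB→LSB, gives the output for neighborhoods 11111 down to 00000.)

  nb #####: next=.  (t=0,i=18, bit31=0)
  nb ####.: next=#  (t=0,i=8, bit30=1)
  nb ###.#: next=.  (t=0,i=4, bit29=0)
  nb ###..: next=#  (t=0,i=9, bit28=1)
  nb ##.##: next=.  (t=0,i=5, bit27=0)
  nb ##.#.: next=.  (t=1,i=10, bit26=0)
  nb ##..#: next=.  (t=0,i=0, bit25=0)
  nb ##...: next=.  (t=1,i=16, bit24=0)
  nb #.###: next=.  (t=0,i=6, bit23=0)
  nb #.##.: next=.  (t=0,i=22, bit22=0)
  nb #.#.#: next=#  (t=0,i=14, bit21=1)
  nb #.#..: next=#  (t=1,i=11, bit20=1)
  nb #..##: next=#  (t=0,i=1, bit19=1)
  nb #..#.: next=#  (t=0,i=11, bit18=1)
  nb #...#: next=#  (t=1,i=17, bit17=1)
  nb #....: next=#  (t=1,i=3, bit16=1)
  nb .####: next=.  (t=0,i=7, bit15=0)
  nb .###.: next=.  (t=0,i=3, bit14=0)
  nb .##.#: next=#  (t=1,i=9, bit13=1)
  nb .##..: next=.  (t=0,i=23, bit12=0)
  nb .#.##: next=#  (t=0,i=15, bit11=1)
  nb .#.#.: next=.  (t=0,i=13, bit10=0)
  nb .#..#: next=#  (t=1,i=12, bit9=1)
  nb .#...: next=#  (t=1,i=2, bit8=1)
  nb ..###: next=.  (t=0,i=2, bit7=0)
  nb ..##.: next=.  (t=1,i=8, bit6=0)
  nb ..#.#: next=.  (t=0,i=12, bit5=0)
  nb ..#..: next=#  (t=1,i=1, bit4=1)
  nb ...##: next=#  (t=1,i=7, bit3=1)
  nb ...#.: next=#  (t=1,i=0, bit2=1)
  nb ....#: next=#  (t=1,i=6, bit1=1)
  nb .....: next=.  (t=1,i=4, bit0=0)
  bits 01010000001111110010101100011110 = 1346317086

1346317086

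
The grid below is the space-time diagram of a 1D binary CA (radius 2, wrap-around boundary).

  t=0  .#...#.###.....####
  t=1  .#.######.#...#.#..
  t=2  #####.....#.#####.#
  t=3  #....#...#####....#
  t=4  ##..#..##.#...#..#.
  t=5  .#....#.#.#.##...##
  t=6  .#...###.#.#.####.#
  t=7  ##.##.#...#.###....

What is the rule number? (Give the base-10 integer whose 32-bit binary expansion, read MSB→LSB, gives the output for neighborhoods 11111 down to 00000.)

26934316

  [31] ##### => .  t=1,i=5
  [30] ####. => .  t=0,i=17
  [29] ###.# => .  t=0,i=18
  [28] ###.. => .  t=0,i=9
  [27] ##.## => .  t=2,i=17
  [26] ##.#. => .  t=0,i=0
  [25] ##..# => .  t=4,i=2
  [24] ##... => #  t=0,i=10
  [23] #.### => #  t=0,i=7
  [22] #.##. => .  t=4,i=0
  [21] #.#.# => .  t=5,i=8
  [20] #.#.. => #  t=0,i=1
  [19] #..## => #  t=4,i=6
  [18] #..#. => .  t=4,i=3
  [17] #...# => #  t=0,i=3
  [16] #.... => .  t=0,i=11
  [15] .#### => #  t=0,i=16
  [14] .###. => #  t=0,i=8
  [13] .##.# => #  t=4,i=8
  [12] .##.. => #  t=3,i=0
  [11] .#.## => #  t=0,i=6
  [10] .#.#. => #  t=1,i=15
  [9] .#..# => .  t=4,i=5
  [8] .#... => .  t=0,i=2
  [7] ..### => .  t=0,i=15
  [6] ..##. => .  t=3,i=18
  [5] ..#.# => #  t=0,i=5
  [4] ..#.. => .  t=3,i=5
  [3] ...## => #  t=0,i=14
  [2] ...#. => #  t=0,i=4
  [1] ....# => .  t=0,i=13
  [0] ..... => .  t=0,i=12
  bits 00000001100110101111110000101100 = 26934316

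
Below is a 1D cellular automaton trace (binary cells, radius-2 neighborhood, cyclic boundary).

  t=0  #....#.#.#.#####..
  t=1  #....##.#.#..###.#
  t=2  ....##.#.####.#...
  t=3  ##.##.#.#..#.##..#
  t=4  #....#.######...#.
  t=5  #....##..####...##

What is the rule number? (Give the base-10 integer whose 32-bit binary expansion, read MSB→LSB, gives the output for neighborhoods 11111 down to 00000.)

  nb #####: next=#  (t=0,i=13, bit31=1)
  nb ####.: next=#  (t=0,i=14, bit30=1)
  nb ###.#: next=.  (t=1,i=15, bit29=0)
  nb ###..: next=#  (t=0,i=15, bit28=1)
  nb ##.##: next=.  (t=1,i=16, bit27=0)
  nb ##.#.: next=#  (t=1,i=7, bit26=1)
  nb ##..#: next=.  (t=0,i=16, bit25=0)
  nb ##...: next=.  (t=1,i=1, bit24=0)
  nb #.###: next=.  (t=0,i=11, bit23=0)
  nb #.##.: next=.  (t=1,i=17, bit22=0)
  nb #.#.#: next=.  (t=0,i=7, bit21=0)
  nb #.#..: next=#  (t=1,i=10, bit20=1)
  nb #..##: next=#  (t=1,i=12, bit19=1)
  nb #..#.: next=#  (t=0,i=17, bit18=1)
  nb #...#: next=.  (t=4,i=14, bit17=0)
  nb #....: next=.  (t=0,i=2, bit16=0)
  nb .####: next=.  (t=0,i=12, bit15=0)
  nb .###.: next=#  (t=1,i=14, bit14=1)
  nb .##.#: next=.  (t=1,i=6, bit13=0)
  nb .##..: next=.  (t=1,i=0, bit12=0)
  nb .#.##: next=#  (t=0,i=10, bit11=1)
  nb .#.#.: next=#  (t=0,i=6, bit10=1)
  nb .#..#: next=#  (t=1,i=11, bit9=1)
  nb .#...: next=.  (t=0,i=1, bit8=0)
  nb ..###: next=.  (t=1,i=13, bit7=0)
  nb ..##.: next=#  (t=1,i=5, bit6=1)
  nb ..#.#: next=#  (t=0,i=5, bit5=1)
  nb ..#..: next=#  (t=0,i=0, bit4=1)
  nb ...##: next=#  (t=1,i=4, bit3=1)
  nb ...#.: next=.  (t=0,i=4, bit2=0)
  nb ....#: next=.  (t=0,i=3, bit1=0)
  nb .....: next=#  (t=2,i=0, bit0=1)
  bits 11010100000111000100111001111001 = 3558624889

3558624889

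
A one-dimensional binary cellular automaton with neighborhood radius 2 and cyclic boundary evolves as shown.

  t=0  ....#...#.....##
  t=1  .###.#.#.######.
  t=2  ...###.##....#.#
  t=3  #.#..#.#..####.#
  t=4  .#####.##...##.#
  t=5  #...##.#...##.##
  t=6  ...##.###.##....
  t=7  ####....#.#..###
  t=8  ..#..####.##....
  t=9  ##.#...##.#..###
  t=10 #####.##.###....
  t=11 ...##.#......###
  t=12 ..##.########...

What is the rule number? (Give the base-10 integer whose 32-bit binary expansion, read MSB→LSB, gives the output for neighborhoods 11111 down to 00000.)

1718946671

  nb #####: next=.  (t=1,i=11, bit31=0)
  nb ####.: next=#  (t=1,i=13, bit30=1)
  nb ###.#: next=#  (t=1,i=3, bit29=1)
  nb ###..: next=.  (t=1,i=14, bit28=0)
  nb ##.##: next=.  (t=2,i=6, bit27=0)
  nb ##.#.: next=#  (t=1,i=4, bit26=1)
  nb ##..#: next=#  (t=1,i=15, bit25=1)
  nb ##...: next=.  (t=0,i=0, bit24=0)
  nb #.###: next=.  (t=1,i=9, bit23=0)
  nb #.##.: next=#  (t=2,i=7, bit22=1)
  nb #.#.#: next=#  (t=1,i=5, bit21=1)
  nb #.#..: next=#  (t=2,i=15, bit20=1)
  nb #..##: next=.  (t=1,i=0, bit19=0)
  nb #..#.: next=#  (t=3,i=4, bit18=1)
  nb #...#: next=.  (t=0,i=6, bit17=0)
  nb #....: next=#  (t=0,i=1, bit16=1)
  nb .####: next=.  (t=1,i=10, bit15=0)
  nb .###.: next=.  (t=1,i=2, bit14=0)
  nb .##.#: next=.  (t=3,i=0, bit13=0)
  nb .##..: next=.  (t=0,i=15, bit12=0)
  nb .#.##: next=#  (t=1,i=8, bit11=1)
  nb .#.#.: next=.  (t=1,i=6, bit10=0)
  nb .#..#: next=#  (t=3,i=3, bit9=1)
  nb .#...: next=#  (t=0,i=5, bit8=1)
  nb ..###: next=.  (t=1,i=1, bit7=0)
  nb ..##.: next=#  (t=0,i=14, bit6=1)
  nb ..#.#: next=#  (t=2,i=13, bit5=1)
  nb ..#..: next=.  (t=0,i=4, bit4=0)
  nb ...##: next=#  (t=0,i=13, bit3=1)
  nb ...#.: next=#  (t=0,i=3, bit2=1)
  nb ....#: next=#  (t=0,i=2, bit1=1)
  nb .....: next=#  (t=0,i=11, bit0=1)
  bits 01100110011101010000101101101111 = 1718946671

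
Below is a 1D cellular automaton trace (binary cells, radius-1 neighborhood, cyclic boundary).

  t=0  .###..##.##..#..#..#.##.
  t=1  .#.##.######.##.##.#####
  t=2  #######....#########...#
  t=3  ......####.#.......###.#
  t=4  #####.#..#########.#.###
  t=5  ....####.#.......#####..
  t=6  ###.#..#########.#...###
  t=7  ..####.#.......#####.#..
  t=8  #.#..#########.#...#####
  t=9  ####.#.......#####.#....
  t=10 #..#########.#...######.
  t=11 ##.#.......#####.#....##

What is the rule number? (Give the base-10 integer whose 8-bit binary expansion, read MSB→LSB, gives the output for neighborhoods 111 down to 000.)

125

  [7] ### => .  t=0,i=2
  [6] ##. => #  t=0,i=3
  [5] #.# => #  t=0,i=8
  [4] #.. => #  t=0,i=4
  [3] .## => #  t=0,i=1
  [2] .#. => #  t=0,i=13
  [1] ..# => .  t=0,i=0
  [0] ... => #  t=2,i=8
  bits 01111101 = 125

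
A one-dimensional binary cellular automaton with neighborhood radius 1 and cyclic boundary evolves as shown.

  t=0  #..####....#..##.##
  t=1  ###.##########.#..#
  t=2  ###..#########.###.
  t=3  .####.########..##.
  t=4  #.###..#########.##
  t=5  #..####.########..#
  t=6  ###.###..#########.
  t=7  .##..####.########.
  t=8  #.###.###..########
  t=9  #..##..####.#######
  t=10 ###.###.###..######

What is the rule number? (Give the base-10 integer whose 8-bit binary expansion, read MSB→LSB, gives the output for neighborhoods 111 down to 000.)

215

  ### -> #   bit 7 = 1  t=0,i=4
  ##. -> #   bit 6 = 1  t=0,i=0
  #.# -> .   bit 5 = 0  t=0,i=16
  #.. -> #   bit 4 = 1  t=0,i=1
  .## -> .   bit 3 = 0  t=0,i=3
  .#. -> #   bit 2 = 1  t=0,i=11
  ..# -> #   bit 1 = 1  t=0,i=2
  ... -> #   bit 0 = 1  t=0,i=8
  bits 11010111 = 215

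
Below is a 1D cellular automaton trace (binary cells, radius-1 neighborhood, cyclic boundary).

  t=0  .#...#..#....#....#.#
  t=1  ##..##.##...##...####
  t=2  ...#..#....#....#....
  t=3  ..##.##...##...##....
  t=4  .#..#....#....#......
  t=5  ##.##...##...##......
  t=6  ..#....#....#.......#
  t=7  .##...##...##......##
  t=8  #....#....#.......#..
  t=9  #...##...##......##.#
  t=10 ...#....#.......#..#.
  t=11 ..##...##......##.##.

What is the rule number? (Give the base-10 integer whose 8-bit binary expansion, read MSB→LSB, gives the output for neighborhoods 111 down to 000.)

  ### -> .   bit 7 = 0  t=1,i=0
  ##. -> .   bit 6 = 0  t=1,i=1
  #.# -> #   bit 5 = 1  t=0,i=0
  #.. -> .   bit 4 = 0  t=0,i=2
  .## -> .   bit 3 = 0  t=1,i=4
  .#. -> #   bit 2 = 1  t=0,i=1
  ..# -> #   bit 1 = 1  t=0,i=4
  ... -> .   bit 0 = 0  t=0,i=3
  bits 00100110 = 38

38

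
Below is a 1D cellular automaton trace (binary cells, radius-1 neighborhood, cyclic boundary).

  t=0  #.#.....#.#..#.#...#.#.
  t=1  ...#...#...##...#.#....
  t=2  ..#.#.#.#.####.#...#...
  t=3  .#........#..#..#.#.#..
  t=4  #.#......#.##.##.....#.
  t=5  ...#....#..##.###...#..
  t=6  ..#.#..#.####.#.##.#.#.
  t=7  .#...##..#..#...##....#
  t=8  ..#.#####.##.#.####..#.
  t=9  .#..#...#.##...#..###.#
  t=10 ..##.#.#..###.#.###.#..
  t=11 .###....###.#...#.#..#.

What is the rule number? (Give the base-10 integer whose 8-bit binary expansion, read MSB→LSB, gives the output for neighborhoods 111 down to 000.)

  nb ###: next=.  (t=2,i=11, bit7=0)
  nb ##.: next=#  (t=1,i=12, bit6=1)
  nb #.#: next=.  (t=0,i=1, bit5=0)
  nb #..: next=#  (t=0,i=3, bit4=1)
  nb .##: next=#  (t=1,i=11, bit3=1)
  nb .#.: next=.  (t=0,i=0, bit2=0)
  nb ..#: next=#  (t=0,i=7, bit1=1)
  nb ...: next=.  (t=0,i=4, bit0=0)
  bits 01011010 = 90

90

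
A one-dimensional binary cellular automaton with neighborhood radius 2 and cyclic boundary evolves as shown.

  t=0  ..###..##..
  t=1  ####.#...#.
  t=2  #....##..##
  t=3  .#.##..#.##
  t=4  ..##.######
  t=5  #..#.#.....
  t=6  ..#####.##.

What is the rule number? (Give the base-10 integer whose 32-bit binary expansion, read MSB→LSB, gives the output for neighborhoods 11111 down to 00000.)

64253355

  nb #####: next=.  (t=4,i=7, bit31=0)
  nb ####.: next=.  (t=1,i=2, bit30=0)
  nb ###.#: next=.  (t=1,i=3, bit29=0)
  nb ###..: next=.  (t=0,i=4, bit28=0)
  nb ##.##: next=.  (t=4,i=4, bit27=0)
  nb ##.#.: next=.  (t=1,i=4, bit26=0)
  nb ##..#: next=#  (t=0,i=5, bit25=1)
  nb ##...: next=#  (t=0,i=9, bit24=1)
  nb #.###: next=#  (t=1,i=0, bit23=1)
  nb #.##.: next=#  (t=3,i=3, bit22=1)
  nb #.#.#: next=.  (t=3,i=1, bit21=0)
  nb #.#..: next=#  (t=1,i=5, bit20=1)
  nb #..##: next=.  (t=0,i=6, bit19=0)
  nb #..#.: next=#  (t=3,i=6, bit18=1)
  nb #...#: next=.  (t=1,i=7, bit17=0)
  nb #....: next=.  (t=0,i=10, bit16=0)
  nb .####: next=.  (t=1,i=1, bit15=0)
  nb .###.: next=#  (t=0,i=3, bit14=1)
  nb .##.#: next=#  (t=3,i=10, bit13=1)
  nb .##..: next=.  (t=0,i=8, bit12=0)
  nb .#.##: next=#  (t=1,i=10, bit11=1)
  nb .#.#.: next=#  (t=5,i=4, bit10=1)
  nb .#..#: next=.  (t=5,i=1, bit9=0)
  nb .#...: next=#  (t=1,i=6, bit8=1)
  nb ..###: next=#  (t=0,i=2, bit7=1)
  nb ..##.: next=.  (t=0,i=7, bit6=0)
  nb ..#.#: next=#  (t=1,i=9, bit5=1)
  nb ..#..: next=.  (t=5,i=0, bit4=0)
  nb ...##: next=#  (t=0,i=1, bit3=1)
  nb ...#.: next=.  (t=1,i=8, bit2=0)
  nb ....#: next=#  (t=0,i=0, bit1=1)
  nb .....: next=#  (t=5,i=8, bit0=1)
  bits 00000011110101000110110110101011 = 64253355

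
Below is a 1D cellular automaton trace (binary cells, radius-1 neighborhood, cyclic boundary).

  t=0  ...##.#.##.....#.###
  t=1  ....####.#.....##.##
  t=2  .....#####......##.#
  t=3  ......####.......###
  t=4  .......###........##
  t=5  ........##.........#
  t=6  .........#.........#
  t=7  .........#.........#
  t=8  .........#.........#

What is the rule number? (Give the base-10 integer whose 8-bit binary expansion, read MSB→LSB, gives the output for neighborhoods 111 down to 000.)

  [7] ### => #  t=0,i=18
  [6] ##. => #  t=0,i=4
  [5] #.# => #  t=0,i=5
  [4] #.. => .  t=0,i=0
  [3] .## => .  t=0,i=3
  [2] .#. => #  t=0,i=6
  [1] ..# => .  t=0,i=2
  [0] ... => .  t=0,i=1
  bits 11100100 = 228

228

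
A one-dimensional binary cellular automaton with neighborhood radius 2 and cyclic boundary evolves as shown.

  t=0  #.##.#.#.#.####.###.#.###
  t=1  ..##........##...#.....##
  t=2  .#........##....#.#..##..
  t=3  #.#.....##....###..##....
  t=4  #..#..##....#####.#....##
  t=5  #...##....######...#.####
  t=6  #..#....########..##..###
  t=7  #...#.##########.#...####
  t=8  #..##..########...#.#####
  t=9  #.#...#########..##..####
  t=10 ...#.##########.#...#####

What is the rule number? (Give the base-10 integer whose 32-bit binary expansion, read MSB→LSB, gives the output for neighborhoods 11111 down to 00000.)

  nb #####: next=#  (t=4,i=14, bit31=1)
  nb ####.: next=#  (t=0,i=13, bit30=1)
  nb ###.#: next=.  (t=0,i=0, bit29=0)
  nb ###..: next=#  (t=3,i=16, bit28=1)
  nb ##.##: next=.  (t=0,i=1, bit27=0)
  nb ##.#.: next=.  (t=0,i=4, bit26=0)
  nb ##..#: next=.  (t=1,i=0, bit25=0)
  nb ##...: next=.  (t=1,i=4, bit24=0)
  nb #.###: next=.  (t=0,i=11, bit23=0)
  nb #.##.: next=#  (t=0,i=2, bit22=1)
  nb #.#.#: next=.  (t=0,i=5, bit21=0)
  nb #.#..: next=.  (t=2,i=18, bit20=0)
  nb #..##: next=#  (t=1,i=1, bit19=1)
  nb #..#.: next=.  (t=4,i=2, bit18=0)
  nb #...#: next=.  (t=1,i=15, bit17=0)
  nb #....: next=.  (t=1,i=5, bit16=0)
  nb .####: next=#  (t=0,i=12, bit15=1)
  nb .###.: next=#  (t=0,i=17, bit14=1)
  nb .##.#: next=#  (t=0,i=3, bit13=1)
  nb .##..: next=.  (t=1,i=3, bit12=0)
  nb .#.##: next=.  (t=0,i=10, bit11=0)
  nb .#.#.: next=.  (t=0,i=6, bit10=0)
  nb .#..#: next=#  (t=2,i=19, bit9=1)
  nb .#...: next=#  (t=1,i=18, bit8=1)
  nb ..###: next=#  (t=3,i=14, bit7=1)
  nb ..##.: next=.  (t=1,i=2, bit6=0)
  nb ..#.#: next=#  (t=2,i=16, bit5=1)
  nb ..#..: next=.  (t=1,i=17, bit4=0)
  nb ...##: next=#  (t=1,i=11, bit3=1)
  nb ...#.: next=#  (t=1,i=16, bit2=1)
  nb ....#: next=#  (t=1,i=10, bit1=1)
  nb .....: next=.  (t=1,i=6, bit0=0)
  bits 11010000010010001110001110101110 = 3494437806

3494437806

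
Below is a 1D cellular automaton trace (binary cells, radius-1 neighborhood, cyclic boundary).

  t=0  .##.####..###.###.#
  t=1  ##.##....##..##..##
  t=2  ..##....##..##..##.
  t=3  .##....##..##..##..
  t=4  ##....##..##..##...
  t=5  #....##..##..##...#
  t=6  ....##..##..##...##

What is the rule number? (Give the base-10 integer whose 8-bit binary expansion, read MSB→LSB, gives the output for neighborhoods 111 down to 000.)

  nb ###: next=.  (t=0,i=5, bit7=0)
  nb ##.: next=.  (t=0,i=2, bit6=0)
  nb #.#: next=#  (t=0,i=0, bit5=1)
  nb #..: next=.  (t=0,i=8, bit4=0)
  nb .##: next=#  (t=0,i=1, bit3=1)
  nb .#.: next=#  (t=0,i=18, bit2=1)
  nb ..#: next=#  (t=0,i=9, bit1=1)
  nb ...: next=.  (t=1,i=6, bit0=0)
  bits 00101110 = 46

46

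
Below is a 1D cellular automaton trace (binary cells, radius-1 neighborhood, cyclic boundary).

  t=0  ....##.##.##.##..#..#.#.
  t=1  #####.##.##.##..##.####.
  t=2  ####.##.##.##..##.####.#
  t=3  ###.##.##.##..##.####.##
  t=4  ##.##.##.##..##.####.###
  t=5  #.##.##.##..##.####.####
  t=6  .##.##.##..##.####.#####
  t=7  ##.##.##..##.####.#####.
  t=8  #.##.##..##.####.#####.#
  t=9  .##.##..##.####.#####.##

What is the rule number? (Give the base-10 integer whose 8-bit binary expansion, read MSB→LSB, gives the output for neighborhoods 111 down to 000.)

  nb ###: next=#  (t=1,i=1, bit7=1)
  nb ##.: next=.  (t=0,i=5, bit6=0)
  nb #.#: next=#  (t=0,i=6, bit5=1)
  nb #..: next=.  (t=0,i=15, bit4=0)
  nb .##: next=#  (t=0,i=4, bit3=1)
  nb .#.: next=#  (t=0,i=17, bit2=1)
  nb ..#: next=#  (t=0,i=3, bit1=1)
  nb ...: next=#  (t=0,i=0, bit0=1)
  bits 10101111 = 175

175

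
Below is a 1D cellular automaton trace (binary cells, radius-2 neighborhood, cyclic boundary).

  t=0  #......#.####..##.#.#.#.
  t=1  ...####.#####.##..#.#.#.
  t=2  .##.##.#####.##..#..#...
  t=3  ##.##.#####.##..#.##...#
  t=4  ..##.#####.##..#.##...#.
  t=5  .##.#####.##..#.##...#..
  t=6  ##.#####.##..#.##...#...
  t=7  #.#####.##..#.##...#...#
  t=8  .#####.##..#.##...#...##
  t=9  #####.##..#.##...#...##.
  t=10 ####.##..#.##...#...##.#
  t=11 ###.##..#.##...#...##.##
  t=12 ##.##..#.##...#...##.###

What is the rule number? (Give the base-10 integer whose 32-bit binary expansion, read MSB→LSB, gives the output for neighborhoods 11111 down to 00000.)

  #####|#  b31=1 t=1,i=10
  ####.|#  b30=1 t=0,i=11
  ###.#|.  b29=0 t=1,i=6
  ###..|#  b28=1 t=0,i=12
  ##.##|#  b27=1 t=1,i=7
  ##.#.|.  b26=0 t=0,i=17
  ##..#|.  b25=0 t=0,i=13
  ##...|.  b24=0 t=3,i=20
  #.###|#  b23=1 t=0,i=9
  #.##.|#  b22=1 t=1,i=14
  #.#.#|#  b21=1 t=0,i=18
  #.#..|.  b20=0 t=0,i=0
  #..##|#  b19=1 t=0,i=14
  #..#.|#  b18=1 t=1,i=17
  #...#|.  b17=0 t=3,i=21
  #....|.  b16=0 t=0,i=2
  .####|#  b15=1 t=0,i=10
  .###.|.  b14=0 t=3,i=0
  .##.#|.  b13=0 t=0,i=16
  .##..|.  b12=0 t=1,i=15
  .#.##|#  b11=1 t=0,i=8
  .#.#.|.  b10=0 t=0,i=19
  .#..#|#  b9=1 t=2,i=18
  .#...|.  b8=0 t=0,i=1
  ..###|.  b7=0 t=1,i=3
  ..##.|#  b6=1 t=0,i=15
  ..#.#|.  b5=0 t=0,i=7
  ..#..|.  b4=0 t=2,i=17
  ...##|#  b3=1 t=1,i=2
  ...#.|#  b2=1 t=0,i=6
  ....#|#  b1=1 t=0,i=5
  .....|#  b0=1 t=0,i=3
  bits 11011000111011001000101001001111 = 3639380559

3639380559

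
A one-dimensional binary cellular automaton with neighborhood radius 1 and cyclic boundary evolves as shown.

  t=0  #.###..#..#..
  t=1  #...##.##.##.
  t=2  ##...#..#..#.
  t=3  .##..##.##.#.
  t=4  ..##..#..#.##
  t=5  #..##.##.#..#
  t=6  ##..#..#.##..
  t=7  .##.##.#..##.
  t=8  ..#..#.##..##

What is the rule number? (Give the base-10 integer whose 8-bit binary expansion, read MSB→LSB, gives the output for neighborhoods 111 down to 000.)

84

  [7] ### => .  t=0,i=3
  [6] ##. => #  t=0,i=4
  [5] #.# => .  t=0,i=1
  [4] #.. => #  t=0,i=5
  [3] .## => .  t=0,i=2
  [2] .#. => #  t=0,i=0
  [1] ..# => .  t=0,i=6
  [0] ... => .  t=1,i=2
  bits 01010100 = 84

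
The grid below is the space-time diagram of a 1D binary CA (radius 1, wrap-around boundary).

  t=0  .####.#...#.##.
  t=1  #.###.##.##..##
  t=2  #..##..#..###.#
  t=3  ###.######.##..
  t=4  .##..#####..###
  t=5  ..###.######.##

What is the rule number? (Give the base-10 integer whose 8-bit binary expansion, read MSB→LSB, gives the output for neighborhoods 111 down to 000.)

214

  ###|#  b7=1 t=0,i=2
  ##.|#  b6=1 t=0,i=4
  #.#|.  b5=0 t=0,i=5
  #..|#  b4=1 t=0,i=7
  .##|.  b3=0 t=0,i=1
  .#.|#  b2=1 t=0,i=6
  ..#|#  b1=1 t=0,i=0
  ...|.  b0=0 t=0,i=8
  bits 11010110 = 214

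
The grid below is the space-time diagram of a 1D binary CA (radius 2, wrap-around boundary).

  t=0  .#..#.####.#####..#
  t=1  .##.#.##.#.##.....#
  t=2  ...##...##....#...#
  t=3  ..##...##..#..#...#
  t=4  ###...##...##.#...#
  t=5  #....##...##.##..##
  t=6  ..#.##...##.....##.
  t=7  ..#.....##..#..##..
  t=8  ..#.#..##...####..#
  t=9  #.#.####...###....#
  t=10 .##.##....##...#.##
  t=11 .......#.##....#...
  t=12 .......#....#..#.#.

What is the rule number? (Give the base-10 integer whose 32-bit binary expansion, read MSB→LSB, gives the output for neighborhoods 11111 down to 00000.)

  [31] ##### => .  t=0,i=13
  [30] ####. => .  t=0,i=8
  [29] ###.# => #  t=0,i=9
  [28] ###.. => .  t=0,i=15
  [27] ##.## => .  t=0,i=10
  [26] ##.#. => #  t=1,i=3
  [25] ##..# => .  t=0,i=16
  [24] ##... => .  t=1,i=13
  [23] #.### => #  t=0,i=6
  [22] #.##. => .  t=1,i=1
  [21] #.#.# => #  t=1,i=4
  [20] #.#.. => #  t=0,i=1
  [19] #..## => #  t=3,i=1
  [18] #..#. => .  t=0,i=3
  [17] #...# => .  t=2,i=1
  [16] #.... => #  t=1,i=14
  [15] .#### => #  t=0,i=7
  [14] .###. => .  t=5,i=18
  [13] .##.# => .  t=1,i=2
  [12] .##.. => .  t=1,i=12
  [11] .#.## => .  t=0,i=5
  [10] .#.#. => .  t=0,i=0
  [9] .#..# => #  t=0,i=2
  [8] .#... => .  t=2,i=0
  [7] ..### => #  t=4,i=18
  [6] ..##. => #  t=2,i=3
  [5] ..#.# => #  t=0,i=4
  [4] ..#.. => #  t=2,i=14
  [3] ...## => #  t=2,i=2
  [2] ...#. => .  t=1,i=17
  [1] ....# => .  t=1,i=16
  [0] ..... => .  t=1,i=15
  bits 00100100101110011000001011111000 = 616137464

616137464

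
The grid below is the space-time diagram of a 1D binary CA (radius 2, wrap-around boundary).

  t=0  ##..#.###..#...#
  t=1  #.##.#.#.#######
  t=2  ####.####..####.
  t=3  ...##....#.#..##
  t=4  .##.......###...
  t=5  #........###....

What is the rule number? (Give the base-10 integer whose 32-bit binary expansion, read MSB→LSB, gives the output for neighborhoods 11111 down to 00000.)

2859888536

  ##### -> #   bit 31 = 1  t=1,i=11
  ####. -> .   bit 30 = 0  t=1,i=15
  ###.# -> #   bit 29 = 1  t=1,i=0
  ###.. -> .   bit 28 = 0  t=0,i=1
  ##.## -> #   bit 27 = 1  t=1,i=1
  ##.#. -> .   bit 26 = 0  t=1,i=4
  ##..# -> #   bit 25 = 1  t=0,i=2
  ##... -> .   bit 24 = 0  t=3,i=0
  #.### -> .   bit 23 = 0  t=0,i=6
  #.##. -> #   bit 22 = 1  t=1,i=2
  #.#.# -> #   bit 21 = 1  t=1,i=5
  #.#.. -> #   bit 20 = 1  t=3,i=11
  #..## -> .   bit 19 = 0  t=2,i=10
  #..#. -> #   bit 18 = 1  t=0,i=3
  #...# -> #   bit 17 = 1  t=0,i=13
  #.... -> .   bit 16 = 0  t=3,i=6
  .#### -> .   bit 15 = 0  t=1,i=10
  .###. -> #   bit 14 = 1  t=0,i=0
  .##.# -> #   bit 13 = 1  t=1,i=3
  .##.. -> .   bit 12 = 0  t=3,i=4
  .#.## -> #   bit 11 = 1  t=0,i=5
  .#.#. -> #   bit 10 = 1  t=1,i=6
  .#..# -> #   bit 9 = 1  t=3,i=12
  .#... -> #   bit 8 = 1  t=0,i=12
  ..### -> #   bit 7 = 1  t=0,i=15
  ..##. -> .   bit 6 = 0  t=3,i=3
  ..#.# -> .   bit 5 = 0  t=0,i=4
  ..#.. -> #   bit 4 = 1  t=0,i=11
  ...## -> #   bit 3 = 1  t=0,i=14
  ...#. -> .   bit 2 = 0  t=3,i=8
  ....# -> .   bit 1 = 0  t=3,i=7
  ..... -> .   bit 0 = 0  t=4,i=5
  bits 10101010011101100110111110011000 = 2859888536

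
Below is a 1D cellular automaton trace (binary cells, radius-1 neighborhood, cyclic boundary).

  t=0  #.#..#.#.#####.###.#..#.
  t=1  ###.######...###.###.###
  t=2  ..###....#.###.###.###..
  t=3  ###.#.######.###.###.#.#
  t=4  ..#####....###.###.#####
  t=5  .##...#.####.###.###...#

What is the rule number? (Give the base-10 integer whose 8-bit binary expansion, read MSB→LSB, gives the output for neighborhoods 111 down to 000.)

111

  ###|.  b7=0 t=0,i=10
  ##.|#  b6=1 t=0,i=13
  #.#|#  b5=1 t=0,i=1
  #..|.  b4=0 t=0,i=3
  .##|#  b3=1 t=0,i=9
  .#.|#  b2=1 t=0,i=0
  ..#|#  b1=1 t=0,i=4
  ...|#  b0=1 t=1,i=11
  bits 01101111 = 111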